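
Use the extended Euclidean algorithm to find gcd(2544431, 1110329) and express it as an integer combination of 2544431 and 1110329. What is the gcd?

1

Repeated division:
2544431 = 2×1110329 + 323773
1110329 = 3×323773 + 139010
323773 = 2×139010 + 45753
139010 = 3×45753 + 1751
45753 = 26×1751 + 227
1751 = 7×227 + 162
227 = 1×162 + 65
162 = 2×65 + 32
65 = 2×32 + 1
32 = 32×1 + 0
gcd(2544431, 1110329) = 1.
Back-substituting:
1 = 65 − 2·32
1 = −2·162 + 5·65
1 = 5·227 − 7·162
1 = −7·1751 + 54·227
1 = 54·45753 − 1411·1751
1 = −1411·139010 + 4287·45753
1 = 4287·323773 − 9985·139010
1 = −9985·1110329 + 34242·323773
1 = 34242·2544431 − 78469·1110329
So 1 = (34242)·2544431 + (-78469)·1110329.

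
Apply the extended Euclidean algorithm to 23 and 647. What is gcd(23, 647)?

Apply Euclid's algorithm to 647 and 23:
647 = 28·23 + 3
23 = 7·3 + 2
3 = 1·2 + 1
2 = 2·1 + 0
gcd(23, 647) = 1.
Working backward:
1 = 3 − 2
1 = −23 + 8·3
1 = 8·647 − 225·23
So 1 = (8)·647 + (-225)·23.

1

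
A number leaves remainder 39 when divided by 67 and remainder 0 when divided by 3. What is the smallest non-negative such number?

39

Write x = 39 + 67·k. Then 67·k ≡ 0 − 39 ≡ 0 (mod 3).
Need 67⁻¹ mod 3. Extended Euclid on (3, 1):
3 = 3·1 + 0
67⁻¹ ≡ 1 (mod 3), so k ≡ 1·0 ≡ 0 (mod 3).
x = 39 + 67·0 = 39.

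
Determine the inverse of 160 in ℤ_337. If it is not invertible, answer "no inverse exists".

99

Apply the Euclidean algorithm to 337 and 160:
337 = 2×160 + 17
160 = 9×17 + 7
17 = 2×7 + 3
7 = 2×3 + 1
3 = 3×1 + 0
gcd = 1, so the inverse exists. Back-substitute:
1 = 7 − 2·3
1 = −2·17 + 5·7
1 = 5·160 − 47·17
1 = −47·337 + 99·160
So 160·99 ≡ 1 (mod 337).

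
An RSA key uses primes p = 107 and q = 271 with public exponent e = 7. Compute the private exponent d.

φ(n) = (p−1)(q−1) = 106·270 = 28620.
Need d with 7·d ≡ 1 (mod 28620). Apply the extended Euclidean algorithm:
28620 = 4088×7 + 4
7 = 1×4 + 3
4 = 1×3 + 1
3 = 3×1 + 0
Back-substitute:
1 = 4 − 3
1 = −7 + 2·4
1 = 2·28620 − 8177·7
So 7·(-8177) ≡ 1 (mod 28620), hence d ≡ -8177 ≡ 20443 (mod 28620).

20443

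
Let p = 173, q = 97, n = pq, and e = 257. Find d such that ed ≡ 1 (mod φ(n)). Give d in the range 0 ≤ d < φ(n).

φ(n) = (p−1)(q−1) = 172·96 = 16512.
Need d with 257·d ≡ 1 (mod 16512). Apply the extended Euclidean algorithm:
16512 = 64·257 + 64
257 = 4·64 + 1
64 = 64·1 + 0
Back-substitute:
1 = 257 − 4·64
1 = −4·16512 + 257·257
So 257·257 ≡ 1 (mod 16512), hence d = 257.

257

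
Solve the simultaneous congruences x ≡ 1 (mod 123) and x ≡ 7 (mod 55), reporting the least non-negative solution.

5782

Write x = 1 + 123·k. Then 123·k ≡ 7 − 1 ≡ 6 (mod 55).
Need 123⁻¹ mod 55. Extended Euclid on (55, 13):
55 = 4*13 + 3
13 = 4*3 + 1
3 = 3*1 + 0
Back-substitute:
1 = 13 − 4·3
1 = −4·55 + 17·13
123⁻¹ ≡ 17 (mod 55), so k ≡ 17·6 ≡ 47 (mod 55).
x = 1 + 123·47 = 5782.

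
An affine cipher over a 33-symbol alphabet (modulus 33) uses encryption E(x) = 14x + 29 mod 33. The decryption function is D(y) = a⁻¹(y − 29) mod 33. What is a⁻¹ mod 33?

Run Euclid on (33, 14):
33 = 2×14 + 5
14 = 2×5 + 4
5 = 1×4 + 1
4 = 4×1 + 0
gcd = 1, so the inverse exists. Back-substitute:
1 = 5 − 4
1 = −14 + 3·5
1 = 3·33 − 7·14
Hence 14⁻¹ ≡ -7 ≡ 26 (mod 33).

26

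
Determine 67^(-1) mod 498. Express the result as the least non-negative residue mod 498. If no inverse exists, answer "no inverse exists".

223

Run Euclid on (498, 67):
498 = 7*67 + 29
67 = 2*29 + 9
29 = 3*9 + 2
9 = 4*2 + 1
2 = 2*1 + 0
The gcd is 1. Working backward:
1 = 9 − 4·2
1 = −4·29 + 13·9
1 = 13·67 − 30·29
1 = −30·498 + 223·67
So 67·223 ≡ 1 (mod 498).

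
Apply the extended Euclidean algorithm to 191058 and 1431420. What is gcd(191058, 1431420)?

Euclidean algorithm:
1431420 = 7×191058 + 94014
191058 = 2×94014 + 3030
94014 = 31×3030 + 84
3030 = 36×84 + 6
84 = 14×6 + 0
gcd(191058, 1431420) = 6.
Express as a combination:
6 = 3030 − 36·84
6 = −36·94014 + 1117·3030
6 = 1117·191058 − 2270·94014
6 = −2270·1431420 + 17007·191058
So 6 = (-2270)·1431420 + (17007)·191058.

6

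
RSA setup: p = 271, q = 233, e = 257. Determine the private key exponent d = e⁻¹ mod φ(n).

φ(n) = (p−1)(q−1) = 270·232 = 62640.
Need d with 257·d ≡ 1 (mod 62640). Apply the extended Euclidean algorithm:
62640 = 243·257 + 189
257 = 1·189 + 68
189 = 2·68 + 53
68 = 1·53 + 15
53 = 3·15 + 8
15 = 1·8 + 7
8 = 1·7 + 1
7 = 7·1 + 0
Back-substitute:
1 = 8 − 7
1 = −15 + 2·8
1 = 2·53 − 7·15
1 = −7·68 + 9·53
1 = 9·189 − 25·68
1 = −25·257 + 34·189
1 = 34·62640 − 8287·257
So 257·(-8287) ≡ 1 (mod 62640), hence d ≡ -8287 ≡ 54353 (mod 62640).

54353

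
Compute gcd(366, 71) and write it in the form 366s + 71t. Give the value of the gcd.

Euclidean algorithm:
366 = 5*71 + 11
71 = 6*11 + 5
11 = 2*5 + 1
5 = 5*1 + 0
gcd(366, 71) = 1.
Express as a combination:
1 = 11 − 2·5
1 = −2·71 + 13·11
1 = 13·366 − 67·71
So 1 = (13)·366 + (-67)·71.

1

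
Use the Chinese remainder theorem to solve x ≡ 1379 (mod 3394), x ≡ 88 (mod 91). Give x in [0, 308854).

296657

Write x = 1379 + 3394·k. Then 3394·k ≡ 88 − 1379 ≡ 74 (mod 91).
Need 3394⁻¹ mod 91. Extended Euclid on (91, 27):
91 = 3×27 + 10
27 = 2×10 + 7
10 = 1×7 + 3
7 = 2×3 + 1
3 = 3×1 + 0
Back-substitute:
1 = 7 − 2·3
1 = −2·10 + 3·7
1 = 3·27 − 8·10
1 = −8·91 + 27·27
3394⁻¹ ≡ 27 (mod 91), so k ≡ 27·74 ≡ 87 (mod 91).
x = 1379 + 3394·87 = 296657.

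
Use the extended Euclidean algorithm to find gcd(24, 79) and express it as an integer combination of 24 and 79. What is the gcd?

1

Repeated division:
79 = 3×24 + 7
24 = 3×7 + 3
7 = 2×3 + 1
3 = 3×1 + 0
gcd(24, 79) = 1.
Working backward:
1 = 7 − 2·3
1 = −2·24 + 7·7
1 = 7·79 − 23·24
So 1 = (7)·79 + (-23)·24.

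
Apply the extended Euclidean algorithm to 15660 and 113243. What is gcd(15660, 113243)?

1

Repeated division:
113243 = 7*15660 + 3623
15660 = 4*3623 + 1168
3623 = 3*1168 + 119
1168 = 9*119 + 97
119 = 1*97 + 22
97 = 4*22 + 9
22 = 2*9 + 4
9 = 2*4 + 1
4 = 4*1 + 0
gcd(15660, 113243) = 1.
Back-substituting:
1 = 9 − 2·4
1 = −2·22 + 5·9
1 = 5·97 − 22·22
1 = −22·119 + 27·97
1 = 27·1168 − 265·119
1 = −265·3623 + 822·1168
1 = 822·15660 − 3553·3623
1 = −3553·113243 + 25693·15660
So 1 = (-3553)·113243 + (25693)·15660.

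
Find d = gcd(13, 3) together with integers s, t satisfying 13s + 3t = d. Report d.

Repeated division:
13 = 4*3 + 1
3 = 3*1 + 0
gcd(13, 3) = 1.
Back-substituting:
1 = 13 − 4·3
So 1 = (1)·13 + (-4)·3.

1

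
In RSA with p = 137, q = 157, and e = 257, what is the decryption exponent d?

φ(n) = (p−1)(q−1) = 136·156 = 21216.
Need d with 257·d ≡ 1 (mod 21216). Apply the extended Euclidean algorithm:
21216 = 82·257 + 142
257 = 1·142 + 115
142 = 1·115 + 27
115 = 4·27 + 7
27 = 3·7 + 6
7 = 1·6 + 1
6 = 6·1 + 0
Back-substitute:
1 = 7 − 6
1 = −27 + 4·7
1 = 4·115 − 17·27
1 = −17·142 + 21·115
1 = 21·257 − 38·142
1 = −38·21216 + 3137·257
So 257·3137 ≡ 1 (mod 21216), hence d = 3137.

3137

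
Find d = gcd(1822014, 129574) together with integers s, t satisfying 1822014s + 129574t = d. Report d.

2

Apply Euclid's algorithm to 1822014 and 129574:
1822014 = 14·129574 + 7978
129574 = 16·7978 + 1926
7978 = 4·1926 + 274
1926 = 7·274 + 8
274 = 34·8 + 2
8 = 4·2 + 0
gcd(1822014, 129574) = 2.
Back-substituting:
2 = 274 − 34·8
2 = −34·1926 + 239·274
2 = 239·7978 − 990·1926
2 = −990·129574 + 16079·7978
2 = 16079·1822014 − 226096·129574
So 2 = (16079)·1822014 + (-226096)·129574.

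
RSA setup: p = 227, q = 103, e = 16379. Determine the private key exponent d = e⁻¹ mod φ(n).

φ(n) = (p−1)(q−1) = 226·102 = 23052.
Need d with 16379·d ≡ 1 (mod 23052). Apply the extended Euclidean algorithm:
23052 = 1·16379 + 6673
16379 = 2·6673 + 3033
6673 = 2·3033 + 607
3033 = 4·607 + 605
607 = 1·605 + 2
605 = 302·2 + 1
2 = 2·1 + 0
Back-substitute:
1 = 605 − 302·2
1 = −302·607 + 303·605
1 = 303·3033 − 1514·607
1 = −1514·6673 + 3331·3033
1 = 3331·16379 − 8176·6673
1 = −8176·23052 + 11507·16379
So 16379·11507 ≡ 1 (mod 23052), hence d = 11507.

11507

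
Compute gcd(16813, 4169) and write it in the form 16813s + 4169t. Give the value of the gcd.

Euclidean algorithm:
16813 = 4·4169 + 137
4169 = 30·137 + 59
137 = 2·59 + 19
59 = 3·19 + 2
19 = 9·2 + 1
2 = 2·1 + 0
gcd(16813, 4169) = 1.
Express as a combination:
1 = 19 − 9·2
1 = −9·59 + 28·19
1 = 28·137 − 65·59
1 = −65·4169 + 1978·137
1 = 1978·16813 − 7977·4169
So 1 = (1978)·16813 + (-7977)·4169.

1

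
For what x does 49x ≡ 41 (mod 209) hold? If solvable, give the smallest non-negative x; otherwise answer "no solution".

First find gcd(49, 209):
209 = 4×49 + 13
49 = 3×13 + 10
13 = 1×10 + 3
10 = 3×3 + 1
3 = 3×1 + 0
gcd = 1, so a unique solution mod 209 exists.
Back-substitute for the Bézout coefficients:
1 = 10 − 3·3
1 = −3·13 + 4·10
1 = 4·49 − 15·13
1 = −15·209 + 64·49
So 49·(64) ≡ 1 (mod 209), giving 49⁻¹ ≡ 64.
x ≡ 49⁻¹·41 ≡ 64·41 ≡ 116 (mod 209).

116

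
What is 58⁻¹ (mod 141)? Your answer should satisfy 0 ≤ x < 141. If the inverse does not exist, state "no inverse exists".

Apply the Euclidean algorithm to 141 and 58:
141 = 2*58 + 25
58 = 2*25 + 8
25 = 3*8 + 1
8 = 8*1 + 0
The gcd is 1. Working backward:
1 = 25 − 3·8
1 = −3·58 + 7·25
1 = 7·141 − 17·58
So 58·(-17) ≡ 1 (mod 141), and -17 ≡ 124 (mod 141).

124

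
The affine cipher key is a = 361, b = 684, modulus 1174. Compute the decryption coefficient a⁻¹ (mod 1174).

Apply the Euclidean algorithm to 1174 and 361:
1174 = 3·361 + 91
361 = 3·91 + 88
91 = 1·88 + 3
88 = 29·3 + 1
3 = 3·1 + 0
The gcd is 1. Working backward:
1 = 88 − 29·3
1 = −29·91 + 30·88
1 = 30·361 − 119·91
1 = −119·1174 + 387·361
So 361·387 ≡ 1 (mod 1174).

387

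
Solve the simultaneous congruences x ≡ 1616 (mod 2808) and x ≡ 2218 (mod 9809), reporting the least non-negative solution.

Write x = 1616 + 2808·k. Then 2808·k ≡ 2218 − 1616 ≡ 602 (mod 9809).
Need 2808⁻¹ mod 9809. Extended Euclid on (9809, 2808):
9809 = 3×2808 + 1385
2808 = 2×1385 + 38
1385 = 36×38 + 17
38 = 2×17 + 4
17 = 4×4 + 1
4 = 4×1 + 0
Back-substitute:
1 = 17 − 4·4
1 = −4·38 + 9·17
1 = 9·1385 − 328·38
1 = −328·2808 + 665·1385
1 = 665·9809 − 2323·2808
2808⁻¹ ≡ 7486 (mod 9809), so k ≡ 7486·602 ≡ 4241 (mod 9809).
x = 1616 + 2808·4241 = 11910344.

11910344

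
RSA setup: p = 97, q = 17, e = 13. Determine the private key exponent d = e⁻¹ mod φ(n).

709

φ(n) = (p−1)(q−1) = 96·16 = 1536.
Need d with 13·d ≡ 1 (mod 1536). Apply the extended Euclidean algorithm:
1536 = 118·13 + 2
13 = 6·2 + 1
2 = 2·1 + 0
Back-substitute:
1 = 13 − 6·2
1 = −6·1536 + 709·13
So 13·709 ≡ 1 (mod 1536), hence d = 709.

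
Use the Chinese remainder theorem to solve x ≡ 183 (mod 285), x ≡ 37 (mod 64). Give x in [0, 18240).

Write x = 183 + 285·k. Then 285·k ≡ 37 − 183 ≡ 46 (mod 64).
Need 285⁻¹ mod 64. Extended Euclid on (64, 29):
64 = 2·29 + 6
29 = 4·6 + 5
6 = 1·5 + 1
5 = 5·1 + 0
Back-substitute:
1 = 6 − 5
1 = −29 + 5·6
1 = 5·64 − 11·29
285⁻¹ ≡ 53 (mod 64), so k ≡ 53·46 ≡ 6 (mod 64).
x = 183 + 285·6 = 1893.

1893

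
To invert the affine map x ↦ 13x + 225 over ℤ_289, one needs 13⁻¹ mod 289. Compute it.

89

Extended Euclidean algorithm:
289 = 22·13 + 3
13 = 4·3 + 1
3 = 3·1 + 0
The gcd is 1. Working backward:
1 = 13 − 4·3
1 = −4·289 + 89·13
So 13·89 ≡ 1 (mod 289).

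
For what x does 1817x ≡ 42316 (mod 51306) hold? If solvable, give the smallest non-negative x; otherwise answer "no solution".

First find gcd(1817, 51306):
51306 = 28·1817 + 430
1817 = 4·430 + 97
430 = 4·97 + 42
97 = 2·42 + 13
42 = 3·13 + 3
13 = 4·3 + 1
3 = 3·1 + 0
gcd = 1, so a unique solution mod 51306 exists.
Back-substitute for the Bézout coefficients:
1 = 13 − 4·3
1 = −4·42 + 13·13
1 = 13·97 − 30·42
1 = −30·430 + 133·97
1 = 133·1817 − 562·430
1 = −562·51306 + 15869·1817
So 1817·(15869) ≡ 1 (mod 51306), giving 1817⁻¹ ≡ 15869.
x ≡ 1817⁻¹·42316 ≡ 15869·42316 ≡ 19676 (mod 51306).

19676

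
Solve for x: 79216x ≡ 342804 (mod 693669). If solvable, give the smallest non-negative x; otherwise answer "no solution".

480816

First find gcd(79216, 693669):
693669 = 8·79216 + 59941
79216 = 1·59941 + 19275
59941 = 3·19275 + 2116
19275 = 9·2116 + 231
2116 = 9·231 + 37
231 = 6·37 + 9
37 = 4·9 + 1
9 = 9·1 + 0
gcd = 1, so a unique solution mod 693669 exists.
Back-substitute for the Bézout coefficients:
1 = 37 − 4·9
1 = −4·231 + 25·37
1 = 25·2116 − 229·231
1 = −229·19275 + 2086·2116
1 = 2086·59941 − 6487·19275
1 = −6487·79216 + 8573·59941
1 = 8573·693669 − 75071·79216
So 79216·(-75071) ≡ 1 (mod 693669), giving 79216⁻¹ ≡ 618598.
x ≡ 79216⁻¹·342804 ≡ 618598·342804 ≡ 480816 (mod 693669).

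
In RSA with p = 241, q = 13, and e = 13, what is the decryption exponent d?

2437

φ(n) = (p−1)(q−1) = 240·12 = 2880.
Need d with 13·d ≡ 1 (mod 2880). Apply the extended Euclidean algorithm:
2880 = 221·13 + 7
13 = 1·7 + 6
7 = 1·6 + 1
6 = 6·1 + 0
Back-substitute:
1 = 7 − 6
1 = −13 + 2·7
1 = 2·2880 − 443·13
So 13·(-443) ≡ 1 (mod 2880), hence d ≡ -443 ≡ 2437 (mod 2880).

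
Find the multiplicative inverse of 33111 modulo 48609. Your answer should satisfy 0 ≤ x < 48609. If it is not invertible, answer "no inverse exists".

Euclidean algorithm on 48609, 33111:
48609 = 1·33111 + 15498
33111 = 2·15498 + 2115
15498 = 7·2115 + 693
2115 = 3·693 + 36
693 = 19·36 + 9
36 = 4·9 + 0
Since gcd = 9 > 1, 33111 is not a unit mod 48609.

no inverse exists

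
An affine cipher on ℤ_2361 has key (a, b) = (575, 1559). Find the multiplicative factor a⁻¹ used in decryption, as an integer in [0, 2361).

gcd(2361, 575) by repeated division:
2361 = 4*575 + 61
575 = 9*61 + 26
61 = 2*26 + 9
26 = 2*9 + 8
9 = 1*8 + 1
8 = 8*1 + 0
Since gcd(575, 2361) = 1, back-substitute to write 1 as a combination:
1 = 9 − 8
1 = −26 + 3·9
1 = 3·61 − 7·26
1 = −7·575 + 66·61
1 = 66·2361 − 271·575
Hence 575⁻¹ ≡ -271 ≡ 2090 (mod 2361).

2090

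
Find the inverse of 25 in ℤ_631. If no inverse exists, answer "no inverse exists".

Run Euclid on (631, 25):
631 = 25*25 + 6
25 = 4*6 + 1
6 = 6*1 + 0
Since gcd(25, 631) = 1, back-substitute to write 1 as a combination:
1 = 25 − 4·6
1 = −4·631 + 101·25
So 25·101 ≡ 1 (mod 631).

101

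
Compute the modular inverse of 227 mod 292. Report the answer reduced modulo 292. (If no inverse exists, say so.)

283

gcd(292, 227) by repeated division:
292 = 1·227 + 65
227 = 3·65 + 32
65 = 2·32 + 1
32 = 32·1 + 0
The gcd is 1. Working backward:
1 = 65 − 2·32
1 = −2·227 + 7·65
1 = 7·292 − 9·227
Hence 227⁻¹ ≡ -9 ≡ 283 (mod 292).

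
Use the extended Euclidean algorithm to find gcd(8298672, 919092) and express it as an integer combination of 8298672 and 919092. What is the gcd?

Repeated division:
8298672 = 9·919092 + 26844
919092 = 34·26844 + 6396
26844 = 4·6396 + 1260
6396 = 5·1260 + 96
1260 = 13·96 + 12
96 = 8·12 + 0
gcd(8298672, 919092) = 12.
Back-substituting:
12 = 1260 − 13·96
12 = −13·6396 + 66·1260
12 = 66·26844 − 277·6396
12 = −277·919092 + 9484·26844
12 = 9484·8298672 − 85633·919092
So 12 = (9484)·8298672 + (-85633)·919092.

12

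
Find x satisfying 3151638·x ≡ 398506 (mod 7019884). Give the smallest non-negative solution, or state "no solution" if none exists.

94971

First find gcd(3151638, 7019884):
7019884 = 2*3151638 + 716608
3151638 = 4*716608 + 285206
716608 = 2*285206 + 146196
285206 = 1*146196 + 139010
146196 = 1*139010 + 7186
139010 = 19*7186 + 2476
7186 = 2*2476 + 2234
2476 = 1*2234 + 242
2234 = 9*242 + 56
242 = 4*56 + 18
56 = 3*18 + 2
18 = 9*2 + 0
gcd = 2 and 2 | 398506, so solutions exist. Divide through by 2: 1575819x ≡ 199253 (mod 3509942).
Now find 1575819⁻¹ mod 3509942:
3509942 = 2·1575819 + 358304
1575819 = 4·358304 + 142603
358304 = 2·142603 + 73098
142603 = 1·73098 + 69505
73098 = 1·69505 + 3593
69505 = 19·3593 + 1238
3593 = 2·1238 + 1117
1238 = 1·1117 + 121
1117 = 9·121 + 28
121 = 4·28 + 9
28 = 3·9 + 1
9 = 9·1 + 0
Back-substitute:
1 = 28 − 3·9
1 = −3·121 + 13·28
1 = 13·1117 − 120·121
1 = −120·1238 + 133·1117
1 = 133·3593 − 386·1238
1 = −386·69505 + 7467·3593
1 = 7467·73098 − 7853·69505
1 = −7853·142603 + 15320·73098
1 = 15320·358304 − 38493·142603
1 = −38493·1575819 + 169292·358304
1 = 169292·3509942 − 377077·1575819
So 1575819·(-377077) ≡ 1 (mod 3509942), i.e. 1575819⁻¹ ≡ 3132865.
Then x ≡ 3132865·199253 ≡ 94971 (mod 3509942); the smallest non-negative solution is x = 94971.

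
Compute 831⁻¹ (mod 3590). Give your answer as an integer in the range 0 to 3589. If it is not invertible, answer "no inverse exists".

gcd(3590, 831) by repeated division:
3590 = 4×831 + 266
831 = 3×266 + 33
266 = 8×33 + 2
33 = 16×2 + 1
2 = 2×1 + 0
The gcd is 1. Working backward:
1 = 33 − 16·2
1 = −16·266 + 129·33
1 = 129·831 − 403·266
1 = −403·3590 + 1741·831
So 831·1741 ≡ 1 (mod 3590).

1741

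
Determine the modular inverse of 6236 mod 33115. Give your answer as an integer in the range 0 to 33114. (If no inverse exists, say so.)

7376

Run Euclid on (33115, 6236):
33115 = 5·6236 + 1935
6236 = 3·1935 + 431
1935 = 4·431 + 211
431 = 2·211 + 9
211 = 23·9 + 4
9 = 2·4 + 1
4 = 4·1 + 0
Since gcd(6236, 33115) = 1, back-substitute to write 1 as a combination:
1 = 9 − 2·4
1 = −2·211 + 47·9
1 = 47·431 − 96·211
1 = −96·1935 + 431·431
1 = 431·6236 − 1389·1935
1 = −1389·33115 + 7376·6236
So 6236·7376 ≡ 1 (mod 33115).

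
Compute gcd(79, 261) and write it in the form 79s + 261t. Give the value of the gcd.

1

Euclidean algorithm:
261 = 3*79 + 24
79 = 3*24 + 7
24 = 3*7 + 3
7 = 2*3 + 1
3 = 3*1 + 0
gcd(79, 261) = 1.
Back-substituting:
1 = 7 − 2·3
1 = −2·24 + 7·7
1 = 7·79 − 23·24
1 = −23·261 + 76·79
So 1 = (-23)·261 + (76)·79.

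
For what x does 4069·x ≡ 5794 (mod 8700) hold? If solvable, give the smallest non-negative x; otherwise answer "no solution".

5026

First find gcd(4069, 8700):
8700 = 2·4069 + 562
4069 = 7·562 + 135
562 = 4·135 + 22
135 = 6·22 + 3
22 = 7·3 + 1
3 = 3·1 + 0
gcd = 1, so a unique solution mod 8700 exists.
Back-substitute for the Bézout coefficients:
1 = 22 − 7·3
1 = −7·135 + 43·22
1 = 43·562 − 179·135
1 = −179·4069 + 1296·562
1 = 1296·8700 − 2771·4069
So 4069·(-2771) ≡ 1 (mod 8700), giving 4069⁻¹ ≡ 5929.
x ≡ 4069⁻¹·5794 ≡ 5929·5794 ≡ 5026 (mod 8700).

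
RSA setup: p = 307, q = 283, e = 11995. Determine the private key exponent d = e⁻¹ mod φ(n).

23251

φ(n) = (p−1)(q−1) = 306·282 = 86292.
Need d with 11995·d ≡ 1 (mod 86292). Apply the extended Euclidean algorithm:
86292 = 7*11995 + 2327
11995 = 5*2327 + 360
2327 = 6*360 + 167
360 = 2*167 + 26
167 = 6*26 + 11
26 = 2*11 + 4
11 = 2*4 + 3
4 = 1*3 + 1
3 = 3*1 + 0
Back-substitute:
1 = 4 − 3
1 = −11 + 3·4
1 = 3·26 − 7·11
1 = −7·167 + 45·26
1 = 45·360 − 97·167
1 = −97·2327 + 627·360
1 = 627·11995 − 3232·2327
1 = −3232·86292 + 23251·11995
So 11995·23251 ≡ 1 (mod 86292), hence d = 23251.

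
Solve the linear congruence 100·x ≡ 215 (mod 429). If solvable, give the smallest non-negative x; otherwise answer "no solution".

281

First find gcd(100, 429):
429 = 4*100 + 29
100 = 3*29 + 13
29 = 2*13 + 3
13 = 4*3 + 1
3 = 3*1 + 0
gcd = 1, so a unique solution mod 429 exists.
Back-substitute for the Bézout coefficients:
1 = 13 − 4·3
1 = −4·29 + 9·13
1 = 9·100 − 31·29
1 = −31·429 + 133·100
So 100·(133) ≡ 1 (mod 429), giving 100⁻¹ ≡ 133.
x ≡ 100⁻¹·215 ≡ 133·215 ≡ 281 (mod 429).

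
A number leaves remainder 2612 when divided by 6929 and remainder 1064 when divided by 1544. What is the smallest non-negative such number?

1693288

Write x = 2612 + 6929·k. Then 6929·k ≡ 1064 − 2612 ≡ 1540 (mod 1544).
Need 6929⁻¹ mod 1544. Extended Euclid on (1544, 753):
1544 = 2*753 + 38
753 = 19*38 + 31
38 = 1*31 + 7
31 = 4*7 + 3
7 = 2*3 + 1
3 = 3*1 + 0
Back-substitute:
1 = 7 − 2·3
1 = −2·31 + 9·7
1 = 9·38 − 11·31
1 = −11·753 + 218·38
1 = 218·1544 − 447·753
6929⁻¹ ≡ 1097 (mod 1544), so k ≡ 1097·1540 ≡ 244 (mod 1544).
x = 2612 + 6929·244 = 1693288.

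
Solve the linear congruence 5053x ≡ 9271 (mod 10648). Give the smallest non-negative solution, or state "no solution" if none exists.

First find gcd(5053, 10648):
10648 = 2·5053 + 542
5053 = 9·542 + 175
542 = 3·175 + 17
175 = 10·17 + 5
17 = 3·5 + 2
5 = 2·2 + 1
2 = 2·1 + 0
gcd = 1, so a unique solution mod 10648 exists.
Back-substitute for the Bézout coefficients:
1 = 5 − 2·2
1 = −2·17 + 7·5
1 = 7·175 − 72·17
1 = −72·542 + 223·175
1 = 223·5053 − 2079·542
1 = −2079·10648 + 4381·5053
So 5053·(4381) ≡ 1 (mod 10648), giving 5053⁻¹ ≡ 4381.
x ≡ 5053⁻¹·9271 ≡ 4381·9271 ≡ 4779 (mod 10648).

4779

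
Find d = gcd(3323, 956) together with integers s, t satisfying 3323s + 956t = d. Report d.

Apply Euclid's algorithm to 3323 and 956:
3323 = 3*956 + 455
956 = 2*455 + 46
455 = 9*46 + 41
46 = 1*41 + 5
41 = 8*5 + 1
5 = 5*1 + 0
gcd(3323, 956) = 1.
Working backward:
1 = 41 − 8·5
1 = −8·46 + 9·41
1 = 9·455 − 89·46
1 = −89·956 + 187·455
1 = 187·3323 − 650·956
So 1 = (187)·3323 + (-650)·956.

1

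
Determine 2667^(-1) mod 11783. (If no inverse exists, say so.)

Extended Euclidean algorithm:
11783 = 4·2667 + 1115
2667 = 2·1115 + 437
1115 = 2·437 + 241
437 = 1·241 + 196
241 = 1·196 + 45
196 = 4·45 + 16
45 = 2·16 + 13
16 = 1·13 + 3
13 = 4·3 + 1
3 = 3·1 + 0
gcd = 1, so the inverse exists. Back-substitute:
1 = 13 − 4·3
1 = −4·16 + 5·13
1 = 5·45 − 14·16
1 = −14·196 + 61·45
1 = 61·241 − 75·196
1 = −75·437 + 136·241
1 = 136·1115 − 347·437
1 = −347·2667 + 830·1115
1 = 830·11783 − 3667·2667
Thus 2667·(-3667) ≡ 1 (mod 11783); reducing, -3667 mod 11783 = 8116.

8116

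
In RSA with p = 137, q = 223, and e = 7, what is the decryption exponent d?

φ(n) = (p−1)(q−1) = 136·222 = 30192.
Need d with 7·d ≡ 1 (mod 30192). Apply the extended Euclidean algorithm:
30192 = 4313×7 + 1
7 = 7×1 + 0
Back-substitute:
1 = 30192 − 4313·7
So 7·(-4313) ≡ 1 (mod 30192), hence d ≡ -4313 ≡ 25879 (mod 30192).

25879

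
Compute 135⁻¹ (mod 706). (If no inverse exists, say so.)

Apply the Euclidean algorithm to 706 and 135:
706 = 5*135 + 31
135 = 4*31 + 11
31 = 2*11 + 9
11 = 1*9 + 2
9 = 4*2 + 1
2 = 2*1 + 0
gcd = 1, so the inverse exists. Back-substitute:
1 = 9 − 4·2
1 = −4·11 + 5·9
1 = 5·31 − 14·11
1 = −14·135 + 61·31
1 = 61·706 − 319·135
Hence 135⁻¹ ≡ -319 ≡ 387 (mod 706).

387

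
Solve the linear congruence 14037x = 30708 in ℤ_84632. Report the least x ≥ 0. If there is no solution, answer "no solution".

First find gcd(14037, 84632):
84632 = 6*14037 + 410
14037 = 34*410 + 97
410 = 4*97 + 22
97 = 4*22 + 9
22 = 2*9 + 4
9 = 2*4 + 1
4 = 4*1 + 0
gcd = 1, so a unique solution mod 84632 exists.
Back-substitute for the Bézout coefficients:
1 = 9 − 2·4
1 = −2·22 + 5·9
1 = 5·97 − 22·22
1 = −22·410 + 93·97
1 = 93·14037 − 3184·410
1 = −3184·84632 + 19197·14037
So 14037·(19197) ≡ 1 (mod 84632), giving 14037⁻¹ ≡ 19197.
x ≡ 14037⁻¹·30708 ≡ 19197·30708 ≡ 39596 (mod 84632).

39596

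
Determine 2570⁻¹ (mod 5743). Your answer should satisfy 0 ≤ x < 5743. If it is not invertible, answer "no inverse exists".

Apply the Euclidean algorithm to 5743 and 2570:
5743 = 2·2570 + 603
2570 = 4·603 + 158
603 = 3·158 + 129
158 = 1·129 + 29
129 = 4·29 + 13
29 = 2·13 + 3
13 = 4·3 + 1
3 = 3·1 + 0
The gcd is 1. Working backward:
1 = 13 − 4·3
1 = −4·29 + 9·13
1 = 9·129 − 40·29
1 = −40·158 + 49·129
1 = 49·603 − 187·158
1 = −187·2570 + 797·603
1 = 797·5743 − 1781·2570
Thus 2570·(-1781) ≡ 1 (mod 5743); reducing, -1781 mod 5743 = 3962.

3962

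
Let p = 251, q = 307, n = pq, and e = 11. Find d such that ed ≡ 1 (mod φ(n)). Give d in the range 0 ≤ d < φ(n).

φ(n) = (p−1)(q−1) = 250·306 = 76500.
Need d with 11·d ≡ 1 (mod 76500). Apply the extended Euclidean algorithm:
76500 = 6954·11 + 6
11 = 1·6 + 5
6 = 1·5 + 1
5 = 5·1 + 0
Back-substitute:
1 = 6 − 5
1 = −11 + 2·6
1 = 2·76500 − 13909·11
So 11·(-13909) ≡ 1 (mod 76500), hence d ≡ -13909 ≡ 62591 (mod 76500).

62591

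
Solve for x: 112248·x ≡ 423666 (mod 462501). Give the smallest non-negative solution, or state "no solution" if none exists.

First find gcd(112248, 462501):
462501 = 4×112248 + 13509
112248 = 8×13509 + 4176
13509 = 3×4176 + 981
4176 = 4×981 + 252
981 = 3×252 + 225
252 = 1×225 + 27
225 = 8×27 + 9
27 = 3×9 + 0
gcd = 9 and 9 | 423666, so solutions exist. Divide through by 9: 12472x ≡ 47074 (mod 51389).
Now find 12472⁻¹ mod 51389:
51389 = 4×12472 + 1501
12472 = 8×1501 + 464
1501 = 3×464 + 109
464 = 4×109 + 28
109 = 3×28 + 25
28 = 1×25 + 3
25 = 8×3 + 1
3 = 3×1 + 0
Back-substitute:
1 = 25 − 8·3
1 = −8·28 + 9·25
1 = 9·109 − 35·28
1 = −35·464 + 149·109
1 = 149·1501 − 482·464
1 = −482·12472 + 4005·1501
1 = 4005·51389 − 16502·12472
So 12472·(-16502) ≡ 1 (mod 51389), i.e. 12472⁻¹ ≡ 34887.
Then x ≡ 34887·47074 ≡ 32365 (mod 51389); the smallest non-negative solution is x = 32365.

32365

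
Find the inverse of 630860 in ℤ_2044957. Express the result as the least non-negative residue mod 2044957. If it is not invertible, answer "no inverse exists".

68095

Extended Euclidean algorithm:
2044957 = 3·630860 + 152377
630860 = 4·152377 + 21352
152377 = 7·21352 + 2913
21352 = 7·2913 + 961
2913 = 3·961 + 30
961 = 32·30 + 1
30 = 30·1 + 0
gcd = 1, so the inverse exists. Back-substitute:
1 = 961 − 32·30
1 = −32·2913 + 97·961
1 = 97·21352 − 711·2913
1 = −711·152377 + 5074·21352
1 = 5074·630860 − 21007·152377
1 = −21007·2044957 + 68095·630860
So 630860·68095 ≡ 1 (mod 2044957).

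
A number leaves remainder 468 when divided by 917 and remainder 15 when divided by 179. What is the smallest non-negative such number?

123346

Write x = 468 + 917·k. Then 917·k ≡ 15 − 468 ≡ 84 (mod 179).
Need 917⁻¹ mod 179. Extended Euclid on (179, 22):
179 = 8×22 + 3
22 = 7×3 + 1
3 = 3×1 + 0
Back-substitute:
1 = 22 − 7·3
1 = −7·179 + 57·22
917⁻¹ ≡ 57 (mod 179), so k ≡ 57·84 ≡ 134 (mod 179).
x = 468 + 917·134 = 123346.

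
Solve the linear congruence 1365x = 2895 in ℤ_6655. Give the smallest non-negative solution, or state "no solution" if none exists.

46

First find gcd(1365, 6655):
6655 = 4×1365 + 1195
1365 = 1×1195 + 170
1195 = 7×170 + 5
170 = 34×5 + 0
gcd = 5 and 5 | 2895, so solutions exist. Divide through by 5: 273x ≡ 579 (mod 1331).
Now find 273⁻¹ mod 1331:
1331 = 4·273 + 239
273 = 1·239 + 34
239 = 7·34 + 1
34 = 34·1 + 0
Back-substitute:
1 = 239 − 7·34
1 = −7·273 + 8·239
1 = 8·1331 − 39·273
So 273·(-39) ≡ 1 (mod 1331), i.e. 273⁻¹ ≡ 1292.
Then x ≡ 1292·579 ≡ 46 (mod 1331); the smallest non-negative solution is x = 46.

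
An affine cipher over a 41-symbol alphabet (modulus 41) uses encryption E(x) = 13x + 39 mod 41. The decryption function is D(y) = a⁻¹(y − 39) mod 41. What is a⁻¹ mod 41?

gcd(41, 13) by repeated division:
41 = 3*13 + 2
13 = 6*2 + 1
2 = 2*1 + 0
Since gcd(13, 41) = 1, back-substitute to write 1 as a combination:
1 = 13 − 6·2
1 = −6·41 + 19·13
So 13·19 ≡ 1 (mod 41).

19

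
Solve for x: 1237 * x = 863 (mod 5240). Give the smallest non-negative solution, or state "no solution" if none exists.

2339

First find gcd(1237, 5240):
5240 = 4·1237 + 292
1237 = 4·292 + 69
292 = 4·69 + 16
69 = 4·16 + 5
16 = 3·5 + 1
5 = 5·1 + 0
gcd = 1, so a unique solution mod 5240 exists.
Back-substitute for the Bézout coefficients:
1 = 16 − 3·5
1 = −3·69 + 13·16
1 = 13·292 − 55·69
1 = −55·1237 + 233·292
1 = 233·5240 − 987·1237
So 1237·(-987) ≡ 1 (mod 5240), giving 1237⁻¹ ≡ 4253.
x ≡ 1237⁻¹·863 ≡ 4253·863 ≡ 2339 (mod 5240).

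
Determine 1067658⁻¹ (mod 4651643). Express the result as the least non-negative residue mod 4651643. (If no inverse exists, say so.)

2358437

Run Euclid on (4651643, 1067658):
4651643 = 4×1067658 + 381011
1067658 = 2×381011 + 305636
381011 = 1×305636 + 75375
305636 = 4×75375 + 4136
75375 = 18×4136 + 927
4136 = 4×927 + 428
927 = 2×428 + 71
428 = 6×71 + 2
71 = 35×2 + 1
2 = 2×1 + 0
Since gcd(1067658, 4651643) = 1, back-substitute to write 1 as a combination:
1 = 71 − 35·2
1 = −35·428 + 211·71
1 = 211·927 − 457·428
1 = −457·4136 + 2039·927
1 = 2039·75375 − 37159·4136
1 = −37159·305636 + 150675·75375
1 = 150675·381011 − 187834·305636
1 = −187834·1067658 + 526343·381011
1 = 526343·4651643 − 2293206·1067658
Hence 1067658⁻¹ ≡ -2293206 ≡ 2358437 (mod 4651643).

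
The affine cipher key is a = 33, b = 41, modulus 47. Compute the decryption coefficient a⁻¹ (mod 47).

gcd(47, 33) by repeated division:
47 = 1×33 + 14
33 = 2×14 + 5
14 = 2×5 + 4
5 = 1×4 + 1
4 = 4×1 + 0
gcd = 1, so the inverse exists. Back-substitute:
1 = 5 − 4
1 = −14 + 3·5
1 = 3·33 − 7·14
1 = −7·47 + 10·33
So 33·10 ≡ 1 (mod 47).

10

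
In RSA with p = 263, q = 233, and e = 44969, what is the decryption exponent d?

28649

φ(n) = (p−1)(q−1) = 262·232 = 60784.
Need d with 44969·d ≡ 1 (mod 60784). Apply the extended Euclidean algorithm:
60784 = 1*44969 + 15815
44969 = 2*15815 + 13339
15815 = 1*13339 + 2476
13339 = 5*2476 + 959
2476 = 2*959 + 558
959 = 1*558 + 401
558 = 1*401 + 157
401 = 2*157 + 87
157 = 1*87 + 70
87 = 1*70 + 17
70 = 4*17 + 2
17 = 8*2 + 1
2 = 2*1 + 0
Back-substitute:
1 = 17 − 8·2
1 = −8·70 + 33·17
1 = 33·87 − 41·70
1 = −41·157 + 74·87
1 = 74·401 − 189·157
1 = −189·558 + 263·401
1 = 263·959 − 452·558
1 = −452·2476 + 1167·959
1 = 1167·13339 − 6287·2476
1 = −6287·15815 + 7454·13339
1 = 7454·44969 − 21195·15815
1 = −21195·60784 + 28649·44969
So 44969·28649 ≡ 1 (mod 60784), hence d = 28649.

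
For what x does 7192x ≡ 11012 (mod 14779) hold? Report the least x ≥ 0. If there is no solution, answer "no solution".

8213

First find gcd(7192, 14779):
14779 = 2×7192 + 395
7192 = 18×395 + 82
395 = 4×82 + 67
82 = 1×67 + 15
67 = 4×15 + 7
15 = 2×7 + 1
7 = 7×1 + 0
gcd = 1, so a unique solution mod 14779 exists.
Back-substitute for the Bézout coefficients:
1 = 15 − 2·7
1 = −2·67 + 9·15
1 = 9·82 − 11·67
1 = −11·395 + 53·82
1 = 53·7192 − 965·395
1 = −965·14779 + 1983·7192
So 7192·(1983) ≡ 1 (mod 14779), giving 7192⁻¹ ≡ 1983.
x ≡ 7192⁻¹·11012 ≡ 1983·11012 ≡ 8213 (mod 14779).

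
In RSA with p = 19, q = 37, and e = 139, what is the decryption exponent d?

φ(n) = (p−1)(q−1) = 18·36 = 648.
Need d with 139·d ≡ 1 (mod 648). Apply the extended Euclidean algorithm:
648 = 4·139 + 92
139 = 1·92 + 47
92 = 1·47 + 45
47 = 1·45 + 2
45 = 22·2 + 1
2 = 2·1 + 0
Back-substitute:
1 = 45 − 22·2
1 = −22·47 + 23·45
1 = 23·92 − 45·47
1 = −45·139 + 68·92
1 = 68·648 − 317·139
So 139·(-317) ≡ 1 (mod 648), hence d ≡ -317 ≡ 331 (mod 648).

331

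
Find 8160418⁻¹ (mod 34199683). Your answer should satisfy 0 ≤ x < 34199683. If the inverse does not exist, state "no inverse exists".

no inverse exists

Euclidean algorithm on 34199683, 8160418:
34199683 = 4·8160418 + 1558011
8160418 = 5·1558011 + 370363
1558011 = 4·370363 + 76559
370363 = 4·76559 + 64127
76559 = 1·64127 + 12432
64127 = 5·12432 + 1967
12432 = 6·1967 + 630
1967 = 3·630 + 77
630 = 8·77 + 14
77 = 5·14 + 7
14 = 2·7 + 0
Since gcd = 7 > 1, 8160418 is not a unit mod 34199683.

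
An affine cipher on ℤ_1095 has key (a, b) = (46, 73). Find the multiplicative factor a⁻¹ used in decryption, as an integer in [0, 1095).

976

Run Euclid on (1095, 46):
1095 = 23*46 + 37
46 = 1*37 + 9
37 = 4*9 + 1
9 = 9*1 + 0
Since gcd(46, 1095) = 1, back-substitute to write 1 as a combination:
1 = 37 − 4·9
1 = −4·46 + 5·37
1 = 5·1095 − 119·46
Hence 46⁻¹ ≡ -119 ≡ 976 (mod 1095).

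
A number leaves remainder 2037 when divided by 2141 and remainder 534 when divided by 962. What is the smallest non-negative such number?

Write x = 2037 + 2141·k. Then 2141·k ≡ 534 − 2037 ≡ 421 (mod 962).
Need 2141⁻¹ mod 962. Extended Euclid on (962, 217):
962 = 4×217 + 94
217 = 2×94 + 29
94 = 3×29 + 7
29 = 4×7 + 1
7 = 7×1 + 0
Back-substitute:
1 = 29 − 4·7
1 = −4·94 + 13·29
1 = 13·217 − 30·94
1 = −30·962 + 133·217
2141⁻¹ ≡ 133 (mod 962), so k ≡ 133·421 ≡ 197 (mod 962).
x = 2037 + 2141·197 = 423814.

423814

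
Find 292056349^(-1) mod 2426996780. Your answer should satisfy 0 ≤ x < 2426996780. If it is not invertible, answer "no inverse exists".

no inverse exists

Euclidean algorithm on 2426996780, 292056349:
2426996780 = 8×292056349 + 90545988
292056349 = 3×90545988 + 20418385
90545988 = 4×20418385 + 8872448
20418385 = 2×8872448 + 2673489
8872448 = 3×2673489 + 851981
2673489 = 3×851981 + 117546
851981 = 7×117546 + 29159
117546 = 4×29159 + 910
29159 = 32×910 + 39
910 = 23×39 + 13
39 = 3×13 + 0
gcd(292056349, 2426996780) = 13 ≠ 1, so 292056349 has no multiplicative inverse modulo 2426996780.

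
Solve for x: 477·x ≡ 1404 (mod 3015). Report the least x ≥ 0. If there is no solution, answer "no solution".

142

First find gcd(477, 3015):
3015 = 6*477 + 153
477 = 3*153 + 18
153 = 8*18 + 9
18 = 2*9 + 0
gcd = 9 and 9 | 1404, so solutions exist. Divide through by 9: 53x ≡ 156 (mod 335).
Now find 53⁻¹ mod 335:
335 = 6*53 + 17
53 = 3*17 + 2
17 = 8*2 + 1
2 = 2*1 + 0
Back-substitute:
1 = 17 − 8·2
1 = −8·53 + 25·17
1 = 25·335 − 158·53
So 53·(-158) ≡ 1 (mod 335), i.e. 53⁻¹ ≡ 177.
Then x ≡ 177·156 ≡ 142 (mod 335); the smallest non-negative solution is x = 142.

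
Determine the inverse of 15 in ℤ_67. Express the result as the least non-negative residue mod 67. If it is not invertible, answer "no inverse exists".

9

gcd(67, 15) by repeated division:
67 = 4×15 + 7
15 = 2×7 + 1
7 = 7×1 + 0
The gcd is 1. Working backward:
1 = 15 − 2·7
1 = −2·67 + 9·15
So 15·9 ≡ 1 (mod 67).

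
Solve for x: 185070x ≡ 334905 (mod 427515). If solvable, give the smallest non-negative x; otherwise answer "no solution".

5234

First find gcd(185070, 427515):
427515 = 2*185070 + 57375
185070 = 3*57375 + 12945
57375 = 4*12945 + 5595
12945 = 2*5595 + 1755
5595 = 3*1755 + 330
1755 = 5*330 + 105
330 = 3*105 + 15
105 = 7*15 + 0
gcd = 15 and 15 | 334905, so solutions exist. Divide through by 15: 12338x ≡ 22327 (mod 28501).
Now find 12338⁻¹ mod 28501:
28501 = 2×12338 + 3825
12338 = 3×3825 + 863
3825 = 4×863 + 373
863 = 2×373 + 117
373 = 3×117 + 22
117 = 5×22 + 7
22 = 3×7 + 1
7 = 7×1 + 0
Back-substitute:
1 = 22 − 3·7
1 = −3·117 + 16·22
1 = 16·373 − 51·117
1 = −51·863 + 118·373
1 = 118·3825 − 523·863
1 = −523·12338 + 1687·3825
1 = 1687·28501 − 3897·12338
So 12338·(-3897) ≡ 1 (mod 28501), i.e. 12338⁻¹ ≡ 24604.
Then x ≡ 24604·22327 ≡ 5234 (mod 28501); the smallest non-negative solution is x = 5234.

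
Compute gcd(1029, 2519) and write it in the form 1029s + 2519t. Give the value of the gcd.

Repeated division:
2519 = 2×1029 + 461
1029 = 2×461 + 107
461 = 4×107 + 33
107 = 3×33 + 8
33 = 4×8 + 1
8 = 8×1 + 0
gcd(1029, 2519) = 1.
Express as a combination:
1 = 33 − 4·8
1 = −4·107 + 13·33
1 = 13·461 − 56·107
1 = −56·1029 + 125·461
1 = 125·2519 − 306·1029
So 1 = (125)·2519 + (-306)·1029.

1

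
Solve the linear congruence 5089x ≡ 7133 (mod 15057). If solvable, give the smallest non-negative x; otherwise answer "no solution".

1034

First find gcd(5089, 15057):
15057 = 2×5089 + 4879
5089 = 1×4879 + 210
4879 = 23×210 + 49
210 = 4×49 + 14
49 = 3×14 + 7
14 = 2×7 + 0
gcd = 7 and 7 | 7133, so solutions exist. Divide through by 7: 727x ≡ 1019 (mod 2151).
Now find 727⁻¹ mod 2151:
2151 = 2·727 + 697
727 = 1·697 + 30
697 = 23·30 + 7
30 = 4·7 + 2
7 = 3·2 + 1
2 = 2·1 + 0
Back-substitute:
1 = 7 − 3·2
1 = −3·30 + 13·7
1 = 13·697 − 302·30
1 = −302·727 + 315·697
1 = 315·2151 − 932·727
So 727·(-932) ≡ 1 (mod 2151), i.e. 727⁻¹ ≡ 1219.
Then x ≡ 1219·1019 ≡ 1034 (mod 2151); the smallest non-negative solution is x = 1034.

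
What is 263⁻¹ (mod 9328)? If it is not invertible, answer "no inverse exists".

2199

Run Euclid on (9328, 263):
9328 = 35·263 + 123
263 = 2·123 + 17
123 = 7·17 + 4
17 = 4·4 + 1
4 = 4·1 + 0
Since gcd(263, 9328) = 1, back-substitute to write 1 as a combination:
1 = 17 − 4·4
1 = −4·123 + 29·17
1 = 29·263 − 62·123
1 = −62·9328 + 2199·263
So 263·2199 ≡ 1 (mod 9328).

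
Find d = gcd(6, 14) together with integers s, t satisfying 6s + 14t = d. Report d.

2

Repeated division:
14 = 2*6 + 2
6 = 3*2 + 0
gcd(6, 14) = 2.
Express as a combination:
2 = 14 − 2·6
So 2 = (1)·14 + (-2)·6.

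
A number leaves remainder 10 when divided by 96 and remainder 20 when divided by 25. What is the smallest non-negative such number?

Write x = 10 + 96·k. Then 96·k ≡ 20 − 10 ≡ 10 (mod 25).
Need 96⁻¹ mod 25. Extended Euclid on (25, 21):
25 = 1·21 + 4
21 = 5·4 + 1
4 = 4·1 + 0
Back-substitute:
1 = 21 − 5·4
1 = −5·25 + 6·21
96⁻¹ ≡ 6 (mod 25), so k ≡ 6·10 ≡ 10 (mod 25).
x = 10 + 96·10 = 970.

970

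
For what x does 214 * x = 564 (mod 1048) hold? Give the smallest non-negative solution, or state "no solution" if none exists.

First find gcd(214, 1048):
1048 = 4×214 + 192
214 = 1×192 + 22
192 = 8×22 + 16
22 = 1×16 + 6
16 = 2×6 + 4
6 = 1×4 + 2
4 = 2×2 + 0
gcd = 2 and 2 | 564, so solutions exist. Divide through by 2: 107x ≡ 282 (mod 524).
Now find 107⁻¹ mod 524:
524 = 4·107 + 96
107 = 1·96 + 11
96 = 8·11 + 8
11 = 1·8 + 3
8 = 2·3 + 2
3 = 1·2 + 1
2 = 2·1 + 0
Back-substitute:
1 = 3 − 2
1 = −8 + 3·3
1 = 3·11 − 4·8
1 = −4·96 + 35·11
1 = 35·107 − 39·96
1 = −39·524 + 191·107
So 107⁻¹ ≡ 191 (mod 524).
Then x ≡ 191·282 ≡ 414 (mod 524); the smallest non-negative solution is x = 414.

414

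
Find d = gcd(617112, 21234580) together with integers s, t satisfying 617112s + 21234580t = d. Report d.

Repeated division:
21234580 = 34·617112 + 252772
617112 = 2·252772 + 111568
252772 = 2·111568 + 29636
111568 = 3·29636 + 22660
29636 = 1·22660 + 6976
22660 = 3·6976 + 1732
6976 = 4·1732 + 48
1732 = 36·48 + 4
48 = 12·4 + 0
gcd(617112, 21234580) = 4.
Back-substituting:
4 = 1732 − 36·48
4 = −36·6976 + 145·1732
4 = 145·22660 − 471·6976
4 = −471·29636 + 616·22660
4 = 616·111568 − 2319·29636
4 = −2319·252772 + 5254·111568
4 = 5254·617112 − 12827·252772
4 = −12827·21234580 + 441372·617112
So 4 = (-12827)·21234580 + (441372)·617112.

4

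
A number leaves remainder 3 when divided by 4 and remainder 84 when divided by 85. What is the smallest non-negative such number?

339

Write x = 3 + 4·k. Then 4·k ≡ 84 − 3 ≡ 81 (mod 85).
Need 4⁻¹ mod 85. Extended Euclid on (85, 4):
85 = 21×4 + 1
4 = 4×1 + 0
Back-substitute:
1 = 85 − 21·4
4⁻¹ ≡ 64 (mod 85), so k ≡ 64·81 ≡ 84 (mod 85).
x = 3 + 4·84 = 339.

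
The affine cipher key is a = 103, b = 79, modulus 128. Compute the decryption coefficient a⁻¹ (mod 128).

Run Euclid on (128, 103):
128 = 1×103 + 25
103 = 4×25 + 3
25 = 8×3 + 1
3 = 3×1 + 0
Since gcd(103, 128) = 1, back-substitute to write 1 as a combination:
1 = 25 − 8·3
1 = −8·103 + 33·25
1 = 33·128 − 41·103
Hence 103⁻¹ ≡ -41 ≡ 87 (mod 128).

87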